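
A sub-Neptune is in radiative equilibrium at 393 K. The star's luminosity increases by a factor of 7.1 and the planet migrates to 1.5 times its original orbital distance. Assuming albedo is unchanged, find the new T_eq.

T_eq ∝ L^(1/4) · d^(−1/2).
T′ = 393 × 7.1^(1/4) / 1.5^(1/2) = 524 K.

T_eq ≈ 524 K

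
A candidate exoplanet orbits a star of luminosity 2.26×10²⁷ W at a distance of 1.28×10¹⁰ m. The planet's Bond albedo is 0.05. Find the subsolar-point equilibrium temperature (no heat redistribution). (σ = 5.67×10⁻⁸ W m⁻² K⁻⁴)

Flux: S = L/(4πd²) = 2.26×10²⁷/(4π×(1.28×10¹⁰)²) = 1.10×10⁶ W m⁻².
At the subsolar point the surface absorbs S(1−A) and emits σT⁴ per unit area — no factor of 4, since only the local patch is in balance.
T = [1.10×10⁶ × 0.95 / 5.67×10⁻⁸]^(1/4) = (1.84×10¹³)^(1/4) = 2070 K.

T_ss ≈ 2070 K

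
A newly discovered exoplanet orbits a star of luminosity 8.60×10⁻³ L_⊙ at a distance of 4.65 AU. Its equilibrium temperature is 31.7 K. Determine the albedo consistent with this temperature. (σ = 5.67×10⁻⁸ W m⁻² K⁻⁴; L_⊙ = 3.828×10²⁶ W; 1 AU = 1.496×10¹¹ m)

A ≈ 0.58

d = 4.65 AU = 6.96×10¹¹ m.
L = 8.60×10⁻³ × 3.828×10²⁶ = 3.29×10²⁴ W.
Flux: S = L/(4πd²) = 3.29×10²⁴/(4π×(6.96×10¹¹)²) = 0.541 W m⁻².
From T_eq⁴ = S(1−A)/(4σ): 1−A = 4σT_eq⁴/S.
1−A = 4 × 5.67×10⁻⁸ × (31.7)⁴ / 0.541 = 0.423.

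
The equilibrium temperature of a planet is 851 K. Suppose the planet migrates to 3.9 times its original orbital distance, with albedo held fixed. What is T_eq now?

T_eq ≈ 431 K

T_eq ∝ L^(1/4) · d^(−1/2).
T′ = 851 / 3.9^(1/2) = 431 K.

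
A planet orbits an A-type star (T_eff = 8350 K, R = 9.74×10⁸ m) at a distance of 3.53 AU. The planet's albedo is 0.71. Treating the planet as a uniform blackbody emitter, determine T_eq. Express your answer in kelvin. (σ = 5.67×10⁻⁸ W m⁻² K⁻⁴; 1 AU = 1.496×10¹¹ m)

d = 3.53 AU = 5.28×10¹¹ m.
L = 4πR_⋆²σT_⋆⁴ = 4π(9.74×10⁸)² × 5.67×10⁻⁸ × (8350)⁴ = 3.29×10²⁷ W.
S = L/(4πd²) = 938 W m⁻².
Energy balance: absorbed = emitted ⇒ πR²·S(1−A) = 4πR²·σT_eq⁴, so T_eq⁴ = S(1−A)/(4σ).
T_eq = [938 × 0.29 / (4 × 5.67×10⁻⁸)]^(1/4) = (1.20×10⁹)^(1/4) = 186 K.

T_eq ≈ 186 K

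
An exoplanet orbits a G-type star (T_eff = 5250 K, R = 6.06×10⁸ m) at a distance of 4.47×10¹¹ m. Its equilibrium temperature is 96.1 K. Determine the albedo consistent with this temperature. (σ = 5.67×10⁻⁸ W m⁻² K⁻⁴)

L = 4πR_⋆²σT_⋆⁴ = 4π(6.06×10⁸)² × 5.67×10⁻⁸ × (5250)⁴ = 1.99×10²⁶ W.
S = L/(4πd²) = 79.2 W m⁻².
From T_eq⁴ = S(1−A)/(4σ): 1−A = 4σT_eq⁴/S.
1−A = 4 × 5.67×10⁻⁸ × (96.1)⁴ / 79.2 = 0.244.

A ≈ 0.76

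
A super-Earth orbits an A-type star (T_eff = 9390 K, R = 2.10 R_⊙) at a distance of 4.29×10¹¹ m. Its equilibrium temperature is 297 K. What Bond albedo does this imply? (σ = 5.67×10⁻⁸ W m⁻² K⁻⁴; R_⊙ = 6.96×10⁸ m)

A ≈ 0.66

R_⋆ = 2.10 × 6.96×10⁸ = 1.46×10⁹ m.
L = 4πR_⋆²σT_⋆⁴ = 4π(1.46×10⁹)² × 5.67×10⁻⁸ × (9390)⁴ = 1.18×10²⁸ W.
S = L/(4πd²) = 5120 W m⁻².
From T_eq⁴ = S(1−A)/(4σ): 1−A = 4σT_eq⁴/S.
1−A = 4 × 5.67×10⁻⁸ × (297)⁴ / 5120 = 0.345.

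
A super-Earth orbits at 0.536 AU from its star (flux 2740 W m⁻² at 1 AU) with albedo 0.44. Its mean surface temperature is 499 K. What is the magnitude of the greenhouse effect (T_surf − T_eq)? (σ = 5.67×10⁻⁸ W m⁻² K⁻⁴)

S = 2740/0.536² = 9537 W m⁻².
T_eq = [S(1−A)/(4σ)]^(1/4) = [9537×0.56/(4×5.67×10⁻⁸)]^(1/4) = 391.7 K.
ΔT = T_surf − T_eq = 499 − 391.7.

ΔT ≈ 107.3 K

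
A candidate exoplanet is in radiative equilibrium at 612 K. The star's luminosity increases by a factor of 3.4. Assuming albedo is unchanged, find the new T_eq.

T_eq ∝ L^(1/4) · d^(−1/2).
T′ = 612 × 3.4^(1/4) = 831 K.

T_eq ≈ 831 K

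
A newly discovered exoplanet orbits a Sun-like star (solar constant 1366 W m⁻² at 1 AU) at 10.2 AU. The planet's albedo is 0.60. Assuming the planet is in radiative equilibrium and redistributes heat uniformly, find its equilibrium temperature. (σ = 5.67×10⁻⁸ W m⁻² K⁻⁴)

Flux at 10.2 AU: S = 1366/10.2² = 13.1 W m⁻².
Energy balance: absorbed = emitted ⇒ πR²·S(1−A) = 4πR²·σT_eq⁴, so T_eq⁴ = S(1−A)/(4σ).
T_eq = [13.1 × 0.40 / (4 × 5.67×10⁻⁸)]^(1/4) = (2.32×10⁷)^(1/4) = 69.4 K.

T_eq ≈ 69.4 K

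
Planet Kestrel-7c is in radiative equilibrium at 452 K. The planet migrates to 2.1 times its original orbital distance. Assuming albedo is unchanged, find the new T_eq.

T_eq ≈ 312 K

T_eq ∝ L^(1/4) · d^(−1/2).
T′ = 452 / 2.1^(1/2) = 312 K.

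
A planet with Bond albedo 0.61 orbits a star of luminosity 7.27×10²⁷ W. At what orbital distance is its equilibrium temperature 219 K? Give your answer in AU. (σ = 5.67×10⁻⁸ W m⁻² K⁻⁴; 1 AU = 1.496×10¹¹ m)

d ≈ 4.40 AU

From T_eq⁴ = L(1−A)/(16πσd²): d = √[L(1−A)/(16πσT_eq⁴)].
d = √[7.27×10²⁷ × 0.39 / (16π × 5.67×10⁻⁸ × (219)⁴)] = 6.58×10¹¹ m = 4.40 AU.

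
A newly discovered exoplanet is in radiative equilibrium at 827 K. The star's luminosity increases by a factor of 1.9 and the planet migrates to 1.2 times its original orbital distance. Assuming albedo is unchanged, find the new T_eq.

T_eq ∝ L^(1/4) · d^(−1/2).
T′ = 827 × 1.9^(1/4) / 1.2^(1/2) = 886 K.

T_eq ≈ 886 K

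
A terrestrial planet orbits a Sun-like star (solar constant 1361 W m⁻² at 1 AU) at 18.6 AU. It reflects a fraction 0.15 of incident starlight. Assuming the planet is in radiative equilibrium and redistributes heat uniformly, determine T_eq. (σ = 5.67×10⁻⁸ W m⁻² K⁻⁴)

Flux at 18.6 AU: S = 1361/18.6² = 3.93 W m⁻².
Energy balance: absorbed = emitted ⇒ πR²·S(1−A) = 4πR²·σT_eq⁴, so T_eq⁴ = S(1−A)/(4σ).
T_eq = [3.93 × 0.85 / (4 × 5.67×10⁻⁸)]^(1/4) = (1.47×10⁷)^(1/4) = 62.0 K.

T_eq ≈ 62.0 K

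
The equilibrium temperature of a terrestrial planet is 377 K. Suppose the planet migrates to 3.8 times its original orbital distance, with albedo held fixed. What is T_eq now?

T_eq ≈ 193 K

T_eq ∝ L^(1/4) · d^(−1/2).
T′ = 377 / 3.8^(1/2) = 193 K.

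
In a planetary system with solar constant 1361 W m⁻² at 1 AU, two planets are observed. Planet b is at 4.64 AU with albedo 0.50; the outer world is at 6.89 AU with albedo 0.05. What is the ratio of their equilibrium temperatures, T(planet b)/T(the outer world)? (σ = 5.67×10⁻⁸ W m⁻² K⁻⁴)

T_eq = [S₀(1−A)/(4σd²)]^(1/4), so T ∝ (1−A)^(1/4) / √d.
T₁ = [1361×0.50/(4×5.67×10⁻⁸×4.64²)]^(1/4) = 108.65 K.
T₂ = [1361×0.95/(4×5.67×10⁻⁸×6.89²)]^(1/4) = 104.68 K.

T₁/T₂ ≈ 1.038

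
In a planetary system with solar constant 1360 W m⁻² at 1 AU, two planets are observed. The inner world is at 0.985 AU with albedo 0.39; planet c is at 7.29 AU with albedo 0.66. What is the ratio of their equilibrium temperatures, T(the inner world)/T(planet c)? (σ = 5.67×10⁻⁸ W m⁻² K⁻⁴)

T₁/T₂ ≈ 3.149

T_eq = [S₀(1−A)/(4σd²)]^(1/4), so T ∝ (1−A)^(1/4) / √d.
T₁ = [1360×0.61/(4×5.67×10⁻⁸×0.985²)]^(1/4) = 247.79 K.
T₂ = [1360×0.34/(4×5.67×10⁻⁸×7.29²)]^(1/4) = 78.70 K.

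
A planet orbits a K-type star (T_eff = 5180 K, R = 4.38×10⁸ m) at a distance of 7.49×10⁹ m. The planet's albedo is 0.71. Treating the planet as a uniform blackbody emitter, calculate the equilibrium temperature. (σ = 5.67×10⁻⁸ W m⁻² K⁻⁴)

L = 4πR_⋆²σT_⋆⁴ = 4π(4.38×10⁸)² × 5.67×10⁻⁸ × (5180)⁴ = 9.84×10²⁵ W.
S = L/(4πd²) = 1.40×10⁵ W m⁻².
Energy balance: absorbed = emitted ⇒ πR²·S(1−A) = 4πR²·σT_eq⁴, so T_eq⁴ = S(1−A)/(4σ).
T_eq = [1.40×10⁵ × 0.29 / (4 × 5.67×10⁻⁸)]^(1/4) = (1.79×10¹¹)^(1/4) = 650 K.

T_eq ≈ 650 K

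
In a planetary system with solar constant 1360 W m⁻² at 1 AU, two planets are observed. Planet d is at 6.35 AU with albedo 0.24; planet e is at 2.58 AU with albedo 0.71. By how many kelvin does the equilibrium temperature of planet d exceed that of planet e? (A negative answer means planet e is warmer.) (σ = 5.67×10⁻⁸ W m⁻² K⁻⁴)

ΔT ≈ -24.0 K

T_eq = [S₀(1−A)/(4σd²)]^(1/4), so T ∝ (1−A)^(1/4) / √d.
T₁ = [1360×0.76/(4×5.67×10⁻⁸×6.35²)]^(1/4) = 103.11 K.
T₂ = [1360×0.29/(4×5.67×10⁻⁸×2.58²)]^(1/4) = 127.13 K.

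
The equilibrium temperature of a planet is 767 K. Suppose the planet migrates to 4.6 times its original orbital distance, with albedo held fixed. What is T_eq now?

T_eq ∝ L^(1/4) · d^(−1/2).
T′ = 767 / 4.6^(1/2) = 358 K.

T_eq ≈ 358 K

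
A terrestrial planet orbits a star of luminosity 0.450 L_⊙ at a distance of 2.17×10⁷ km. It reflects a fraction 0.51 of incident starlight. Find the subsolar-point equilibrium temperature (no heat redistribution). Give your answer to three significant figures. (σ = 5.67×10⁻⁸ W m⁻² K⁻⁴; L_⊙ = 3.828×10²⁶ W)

T_ss ≈ 708 K

d = 2.17×10⁷ km = 2.17×10¹⁰ m.
L = 0.450 × 3.828×10²⁶ = 1.72×10²⁶ W.
Flux: S = L/(4πd²) = 1.72×10²⁶/(4π×(2.17×10¹⁰)²) = 2.91×10⁴ W m⁻².
At the subsolar point the surface absorbs S(1−A) and emits σT⁴ per unit area — no factor of 4, since only the local patch is in balance.
T = [2.91×10⁴ × 0.49 / 5.67×10⁻⁸]^(1/4) = (2.52×10¹¹)^(1/4) = 708 K.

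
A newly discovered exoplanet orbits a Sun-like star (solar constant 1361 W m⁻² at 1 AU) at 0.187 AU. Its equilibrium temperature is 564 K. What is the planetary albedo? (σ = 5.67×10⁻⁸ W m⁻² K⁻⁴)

A ≈ 0.41

Flux at 0.187 AU: S = 1361/0.187² = 3.89×10⁴ W m⁻².
From T_eq⁴ = S(1−A)/(4σ): 1−A = 4σT_eq⁴/S.
1−A = 4 × 5.67×10⁻⁸ × (564)⁴ / 3.89×10⁴ = 0.590.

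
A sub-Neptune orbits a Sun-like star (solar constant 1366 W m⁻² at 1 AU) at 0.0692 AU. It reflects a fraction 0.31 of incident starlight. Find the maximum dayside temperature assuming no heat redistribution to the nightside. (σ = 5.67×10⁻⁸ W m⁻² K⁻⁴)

Flux at 0.0692 AU: S = 1366/0.0692² = 2.85×10⁵ W m⁻².
With no redistribution each surface element balances locally: S(1−A) = σT⁴.
T = [2.85×10⁵ × 0.69 / 5.67×10⁻⁸]^(1/4) = (3.47×10¹²)^(1/4) = 1360 K.

T_ss ≈ 1360 K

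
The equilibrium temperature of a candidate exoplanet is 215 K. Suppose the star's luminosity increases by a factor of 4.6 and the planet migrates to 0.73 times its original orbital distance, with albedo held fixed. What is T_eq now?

T_eq ≈ 369 K

T_eq ∝ L^(1/4) · d^(−1/2).
T′ = 215 × 4.6^(1/4) / 0.73^(1/2) = 369 K.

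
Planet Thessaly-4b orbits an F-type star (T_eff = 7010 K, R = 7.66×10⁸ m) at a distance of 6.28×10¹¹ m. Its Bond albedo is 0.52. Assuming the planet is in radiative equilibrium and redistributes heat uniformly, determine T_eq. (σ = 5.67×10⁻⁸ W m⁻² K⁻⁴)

T_eq ≈ 144 K

L = 4πR_⋆²σT_⋆⁴ = 4π(7.66×10⁸)² × 5.67×10⁻⁸ × (7010)⁴ = 1.01×10²⁷ W.
S = L/(4πd²) = 204 W m⁻².
Energy balance: absorbed = emitted ⇒ πR²·S(1−A) = 4πR²·σT_eq⁴, so T_eq⁴ = S(1−A)/(4σ).
T_eq = [204 × 0.48 / (4 × 5.67×10⁻⁸)]^(1/4) = (4.31×10⁸)^(1/4) = 144 K.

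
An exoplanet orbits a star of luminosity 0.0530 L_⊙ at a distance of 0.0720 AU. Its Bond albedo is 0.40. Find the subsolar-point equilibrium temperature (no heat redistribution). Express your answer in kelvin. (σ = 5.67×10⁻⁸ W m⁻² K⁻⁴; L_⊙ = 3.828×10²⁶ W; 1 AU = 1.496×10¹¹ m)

T_ss ≈ 619 K

d = 0.0720 AU = 1.08×10¹⁰ m.
L = 0.0530 × 3.828×10²⁶ = 2.03×10²⁵ W.
Flux: S = L/(4πd²) = 2.03×10²⁵/(4π×(1.08×10¹⁰)²) = 1.39×10⁴ W m⁻².
At the subsolar point the surface absorbs S(1−A) and emits σT⁴ per unit area — no factor of 4, since only the local patch is in balance.
T = [1.39×10⁴ × 0.60 / 5.67×10⁻⁸]^(1/4) = (1.47×10¹¹)^(1/4) = 619 K.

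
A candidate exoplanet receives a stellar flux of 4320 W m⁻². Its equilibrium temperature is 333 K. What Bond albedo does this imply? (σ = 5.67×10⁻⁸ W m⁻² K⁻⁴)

A ≈ 0.35

From T_eq⁴ = S(1−A)/(4σ): 1−A = 4σT_eq⁴/S.
1−A = 4 × 5.67×10⁻⁸ × (333)⁴ / 4320 = 0.646.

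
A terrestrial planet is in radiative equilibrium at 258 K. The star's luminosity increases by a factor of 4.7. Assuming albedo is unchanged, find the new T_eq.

T_eq ≈ 380 K

T_eq ∝ L^(1/4) · d^(−1/2).
T′ = 258 × 4.7^(1/4) = 380 K.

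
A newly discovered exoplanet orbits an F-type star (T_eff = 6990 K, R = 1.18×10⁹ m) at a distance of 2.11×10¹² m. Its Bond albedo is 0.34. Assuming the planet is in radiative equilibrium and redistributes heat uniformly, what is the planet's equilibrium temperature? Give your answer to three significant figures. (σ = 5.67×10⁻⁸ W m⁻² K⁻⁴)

T_eq ≈ 105 K

L = 4πR_⋆²σT_⋆⁴ = 4π(1.18×10⁹)² × 5.67×10⁻⁸ × (6990)⁴ = 2.37×10²⁷ W.
S = L/(4πd²) = 42.3 W m⁻².
Energy balance: absorbed = emitted ⇒ πR²·S(1−A) = 4πR²·σT_eq⁴, so T_eq⁴ = S(1−A)/(4σ).
T_eq = [42.3 × 0.66 / (4 × 5.67×10⁻⁸)]^(1/4) = (1.23×10⁸)^(1/4) = 105 K.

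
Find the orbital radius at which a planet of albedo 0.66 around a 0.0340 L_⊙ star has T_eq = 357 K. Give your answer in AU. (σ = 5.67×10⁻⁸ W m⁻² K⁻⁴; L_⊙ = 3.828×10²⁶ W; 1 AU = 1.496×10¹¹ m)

d ≈ 0.0654 AU

L = 0.0340 × 3.828×10²⁶ = 1.30×10²⁵ W.
From T_eq⁴ = L(1−A)/(16πσd²): d = √[L(1−A)/(16πσT_eq⁴)].
d = √[1.30×10²⁵ × 0.34 / (16π × 5.67×10⁻⁸ × (357)⁴)] = 9.78×10⁹ m = 0.0654 AU.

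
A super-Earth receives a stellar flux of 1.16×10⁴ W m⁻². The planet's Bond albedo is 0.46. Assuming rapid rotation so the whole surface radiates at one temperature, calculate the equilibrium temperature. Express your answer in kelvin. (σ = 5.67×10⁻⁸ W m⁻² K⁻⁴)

Energy balance: absorbed = emitted ⇒ πR²·S(1−A) = 4πR²·σT_eq⁴, so T_eq⁴ = S(1−A)/(4σ).
T_eq = [1.16×10⁴ × 0.54 / (4 × 5.67×10⁻⁸)]^(1/4) = (2.76×10¹⁰)^(1/4) = 408 K.

T_eq ≈ 408 K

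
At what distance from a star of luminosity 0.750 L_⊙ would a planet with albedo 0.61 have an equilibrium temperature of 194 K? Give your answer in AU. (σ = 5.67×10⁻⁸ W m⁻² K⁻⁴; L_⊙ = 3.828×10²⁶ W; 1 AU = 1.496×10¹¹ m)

d ≈ 1.11 AU

L = 0.750 × 3.828×10²⁶ = 2.87×10²⁶ W.
From T_eq⁴ = L(1−A)/(16πσd²): d = √[L(1−A)/(16πσT_eq⁴)].
d = √[2.87×10²⁶ × 0.39 / (16π × 5.67×10⁻⁸ × (194)⁴)] = 1.67×10¹¹ m = 1.11 AU.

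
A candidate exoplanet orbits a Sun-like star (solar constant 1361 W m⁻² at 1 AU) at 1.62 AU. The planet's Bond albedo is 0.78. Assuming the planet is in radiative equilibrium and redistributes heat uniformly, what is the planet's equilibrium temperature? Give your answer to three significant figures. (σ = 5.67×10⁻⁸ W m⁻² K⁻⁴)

T_eq ≈ 150 K

Flux at 1.62 AU: S = 1361/1.62² = 519 W m⁻².
Energy balance: absorbed = emitted ⇒ πR²·S(1−A) = 4πR²·σT_eq⁴, so T_eq⁴ = S(1−A)/(4σ).
T_eq = [519 × 0.22 / (4 × 5.67×10⁻⁸)]^(1/4) = (5.03×10⁸)^(1/4) = 150 K.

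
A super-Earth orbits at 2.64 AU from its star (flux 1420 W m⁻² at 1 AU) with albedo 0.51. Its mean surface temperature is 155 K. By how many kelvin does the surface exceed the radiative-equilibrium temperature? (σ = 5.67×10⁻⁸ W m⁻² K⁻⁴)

ΔT ≈ 10.2 K

S = 1420/2.64² = 203.7 W m⁻².
T_eq = [S(1−A)/(4σ)]^(1/4) = [203.7×0.49/(4×5.67×10⁻⁸)]^(1/4) = 144.8 K.
ΔT = T_surf − T_eq = 155 − 144.8.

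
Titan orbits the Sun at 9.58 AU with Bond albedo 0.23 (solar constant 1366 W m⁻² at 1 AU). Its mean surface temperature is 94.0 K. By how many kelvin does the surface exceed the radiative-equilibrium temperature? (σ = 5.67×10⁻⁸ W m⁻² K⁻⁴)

S = 1366/9.58² = 14.88 W m⁻².
T_eq = [S(1−A)/(4σ)]^(1/4) = [14.88×0.77/(4×5.67×10⁻⁸)]^(1/4) = 84.3 K.
ΔT = T_surf − T_eq = 94 − 84.3.

ΔT ≈ 9.7 K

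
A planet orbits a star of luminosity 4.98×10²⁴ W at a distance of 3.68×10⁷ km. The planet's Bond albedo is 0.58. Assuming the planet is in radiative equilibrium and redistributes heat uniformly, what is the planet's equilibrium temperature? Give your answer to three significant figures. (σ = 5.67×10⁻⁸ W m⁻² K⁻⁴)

T_eq ≈ 153 K

d = 3.68×10⁷ km = 3.68×10¹⁰ m.
Flux: S = L/(4πd²) = 4.98×10²⁴/(4π×(3.68×10¹⁰)²) = 293 W m⁻².
Energy balance: absorbed = emitted ⇒ πR²·S(1−A) = 4πR²·σT_eq⁴, so T_eq⁴ = S(1−A)/(4σ).
T_eq = [293 × 0.42 / (4 × 5.67×10⁻⁸)]^(1/4) = (5.42×10⁸)^(1/4) = 153 K.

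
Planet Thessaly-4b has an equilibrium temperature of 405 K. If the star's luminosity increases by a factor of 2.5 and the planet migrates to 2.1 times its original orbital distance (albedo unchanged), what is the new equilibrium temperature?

T_eq ≈ 351 K

T_eq ∝ L^(1/4) · d^(−1/2).
T′ = 405 × 2.5^(1/4) / 2.1^(1/2) = 351 K.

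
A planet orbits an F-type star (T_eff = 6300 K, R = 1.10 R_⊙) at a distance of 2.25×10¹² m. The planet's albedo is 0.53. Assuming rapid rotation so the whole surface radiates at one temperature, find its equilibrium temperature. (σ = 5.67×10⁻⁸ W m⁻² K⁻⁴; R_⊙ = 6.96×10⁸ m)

T_eq ≈ 68.0 K

R_⋆ = 1.10 × 6.96×10⁸ = 7.66×10⁸ m.
L = 4πR_⋆²σT_⋆⁴ = 4π(7.66×10⁸)² × 5.67×10⁻⁸ × (6300)⁴ = 6.58×10²⁶ W.
S = L/(4πd²) = 10.3 W m⁻².
Energy balance: absorbed = emitted ⇒ πR²·S(1−A) = 4πR²·σT_eq⁴, so T_eq⁴ = S(1−A)/(4σ).
T_eq = [10.3 × 0.47 / (4 × 5.67×10⁻⁸)]^(1/4) = (2.14×10⁷)^(1/4) = 68.0 K.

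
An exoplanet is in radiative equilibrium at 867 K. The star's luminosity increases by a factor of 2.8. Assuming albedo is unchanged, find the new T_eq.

T_eq ∝ L^(1/4) · d^(−1/2).
T′ = 867 × 2.8^(1/4) = 1120 K.

T_eq ≈ 1120 K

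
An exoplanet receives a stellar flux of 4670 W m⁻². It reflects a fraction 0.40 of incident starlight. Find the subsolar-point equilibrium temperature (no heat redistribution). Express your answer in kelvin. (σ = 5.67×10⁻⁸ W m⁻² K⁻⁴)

T_ss ≈ 471 K

At the subsolar point the surface absorbs S(1−A) and emits σT⁴ per unit area — no factor of 4, since only the local patch is in balance.
T = [4670 × 0.60 / 5.67×10⁻⁸]^(1/4) = (4.94×10¹⁰)^(1/4) = 471 K.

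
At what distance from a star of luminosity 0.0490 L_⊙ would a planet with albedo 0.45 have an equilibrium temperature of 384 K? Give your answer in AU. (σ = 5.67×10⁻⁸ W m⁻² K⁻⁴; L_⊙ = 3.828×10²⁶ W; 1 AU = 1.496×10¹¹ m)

L = 0.0490 × 3.828×10²⁶ = 1.88×10²⁵ W.
From T_eq⁴ = L(1−A)/(16πσd²): d = √[L(1−A)/(16πσT_eq⁴)].
d = √[1.88×10²⁵ × 0.55 / (16π × 5.67×10⁻⁸ × (384)⁴)] = 1.29×10¹⁰ m = 0.0862 AU.

d ≈ 0.0862 AU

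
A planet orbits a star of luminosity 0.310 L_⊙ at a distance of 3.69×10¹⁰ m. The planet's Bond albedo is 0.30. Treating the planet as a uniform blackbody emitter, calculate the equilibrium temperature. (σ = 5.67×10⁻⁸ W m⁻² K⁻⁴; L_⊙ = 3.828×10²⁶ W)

L = 0.310 × 3.828×10²⁶ = 1.19×10²⁶ W.
Flux: S = L/(4πd²) = 1.19×10²⁶/(4π×(3.69×10¹⁰)²) = 6940 W m⁻².
Energy balance: absorbed = emitted ⇒ πR²·S(1−A) = 4πR²·σT_eq⁴, so T_eq⁴ = S(1−A)/(4σ).
T_eq = [6940 × 0.70 / (4 × 5.67×10⁻⁸)]^(1/4) = (2.14×10¹⁰)^(1/4) = 383 K.

T_eq ≈ 383 K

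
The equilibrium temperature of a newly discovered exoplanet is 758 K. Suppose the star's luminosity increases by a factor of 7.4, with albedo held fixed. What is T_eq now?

T_eq ≈ 1250 K

T_eq ∝ L^(1/4) · d^(−1/2).
T′ = 758 × 7.4^(1/4) = 1250 K.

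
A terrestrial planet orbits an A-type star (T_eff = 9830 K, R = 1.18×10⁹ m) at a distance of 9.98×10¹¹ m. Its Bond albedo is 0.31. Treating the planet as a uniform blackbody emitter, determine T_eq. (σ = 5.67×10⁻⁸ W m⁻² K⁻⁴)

L = 4πR_⋆²σT_⋆⁴ = 4π(1.18×10⁹)² × 5.67×10⁻⁸ × (9830)⁴ = 9.26×10²⁷ W.
S = L/(4πd²) = 740 W m⁻².
Energy balance: absorbed = emitted ⇒ πR²·S(1−A) = 4πR²·σT_eq⁴, so T_eq⁴ = S(1−A)/(4σ).
T_eq = [740 × 0.69 / (4 × 5.67×10⁻⁸)]^(1/4) = (2.25×10⁹)^(1/4) = 218 K.

T_eq ≈ 218 K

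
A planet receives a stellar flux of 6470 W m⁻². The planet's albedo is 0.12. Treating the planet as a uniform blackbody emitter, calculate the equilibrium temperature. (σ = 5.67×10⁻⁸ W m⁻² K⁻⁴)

T_eq ≈ 398 K

Energy balance: absorbed = emitted ⇒ πR²·S(1−A) = 4πR²·σT_eq⁴, so T_eq⁴ = S(1−A)/(4σ).
T_eq = [6470 × 0.88 / (4 × 5.67×10⁻⁸)]^(1/4) = (2.51×10¹⁰)^(1/4) = 398 K.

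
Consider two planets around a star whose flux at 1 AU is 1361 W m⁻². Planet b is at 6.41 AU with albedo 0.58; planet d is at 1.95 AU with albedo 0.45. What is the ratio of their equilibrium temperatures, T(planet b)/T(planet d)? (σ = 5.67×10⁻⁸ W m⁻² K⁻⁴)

T_eq = [S₀(1−A)/(4σd²)]^(1/4), so T ∝ (1−A)^(1/4) / √d.
T₁ = [1361×0.42/(4×5.67×10⁻⁸×6.41²)]^(1/4) = 88.50 K.
T₂ = [1361×0.55/(4×5.67×10⁻⁸×1.95²)]^(1/4) = 171.64 K.

T₁/T₂ ≈ 0.516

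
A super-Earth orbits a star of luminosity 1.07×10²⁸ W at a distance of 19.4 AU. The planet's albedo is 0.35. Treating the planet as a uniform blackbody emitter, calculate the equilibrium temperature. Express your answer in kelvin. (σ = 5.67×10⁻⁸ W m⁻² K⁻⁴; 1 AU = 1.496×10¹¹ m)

d = 19.4 AU = 2.90×10¹² m.
Flux: S = L/(4πd²) = 1.07×10²⁸/(4π×(2.90×10¹²)²) = 101 W m⁻².
Energy balance: absorbed = emitted ⇒ πR²·S(1−A) = 4πR²·σT_eq⁴, so T_eq⁴ = S(1−A)/(4σ).
T_eq = [101 × 0.65 / (4 × 5.67×10⁻⁸)]^(1/4) = (2.90×10⁸)^(1/4) = 130 K.

T_eq ≈ 130 K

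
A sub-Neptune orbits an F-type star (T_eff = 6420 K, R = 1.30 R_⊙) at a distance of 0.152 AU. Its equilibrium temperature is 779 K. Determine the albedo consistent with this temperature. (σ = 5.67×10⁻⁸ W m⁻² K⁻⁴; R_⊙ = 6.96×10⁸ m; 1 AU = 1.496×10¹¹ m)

A ≈ 0.45

R_⋆ = 1.30 × 6.96×10⁸ = 9.05×10⁸ m.
d = 0.152 AU = 2.27×10¹⁰ m.
L = 4πR_⋆²σT_⋆⁴ = 4π(9.05×10⁸)² × 5.67×10⁻⁸ × (6420)⁴ = 9.91×10²⁶ W.
S = L/(4πd²) = 1.53×10⁵ W m⁻².
From T_eq⁴ = S(1−A)/(4σ): 1−A = 4σT_eq⁴/S.
1−A = 4 × 5.67×10⁻⁸ × (779)⁴ / 1.53×10⁵ = 0.548.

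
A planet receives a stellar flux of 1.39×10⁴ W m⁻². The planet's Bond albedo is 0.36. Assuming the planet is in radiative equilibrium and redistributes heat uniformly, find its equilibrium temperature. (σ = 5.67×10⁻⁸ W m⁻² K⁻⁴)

Energy balance: absorbed = emitted ⇒ πR²·S(1−A) = 4πR²·σT_eq⁴, so T_eq⁴ = S(1−A)/(4σ).
T_eq = [1.39×10⁴ × 0.64 / (4 × 5.67×10⁻⁸)]^(1/4) = (3.92×10¹⁰)^(1/4) = 445 K.

T_eq ≈ 445 K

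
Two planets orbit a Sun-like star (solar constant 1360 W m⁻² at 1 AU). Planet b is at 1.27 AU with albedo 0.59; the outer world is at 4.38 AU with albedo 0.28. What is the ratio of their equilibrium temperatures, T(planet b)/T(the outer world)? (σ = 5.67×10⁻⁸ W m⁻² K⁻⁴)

T₁/T₂ ≈ 1.613

T_eq = [S₀(1−A)/(4σd²)]^(1/4), so T ∝ (1−A)^(1/4) / √d.
T₁ = [1360×0.41/(4×5.67×10⁻⁸×1.27²)]^(1/4) = 197.59 K.
T₂ = [1360×0.72/(4×5.67×10⁻⁸×4.38²)]^(1/4) = 122.48 K.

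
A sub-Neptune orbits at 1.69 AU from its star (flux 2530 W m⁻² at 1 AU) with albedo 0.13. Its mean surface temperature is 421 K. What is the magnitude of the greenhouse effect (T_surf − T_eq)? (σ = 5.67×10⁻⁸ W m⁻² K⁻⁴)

ΔT ≈ 179.6 K

S = 2530/1.69² = 885.8 W m⁻².
T_eq = [S(1−A)/(4σ)]^(1/4) = [885.8×0.87/(4×5.67×10⁻⁸)]^(1/4) = 241.4 K.
ΔT = T_surf − T_eq = 421 − 241.4.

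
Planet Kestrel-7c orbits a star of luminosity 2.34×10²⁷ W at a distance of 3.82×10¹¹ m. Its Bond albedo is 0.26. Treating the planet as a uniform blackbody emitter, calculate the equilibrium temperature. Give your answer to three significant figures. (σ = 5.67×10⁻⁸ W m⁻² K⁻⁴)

T_eq ≈ 254 K

Flux: S = L/(4πd²) = 2.34×10²⁷/(4π×(3.82×10¹¹)²) = 1280 W m⁻².
Energy balance: absorbed = emitted ⇒ πR²·S(1−A) = 4πR²·σT_eq⁴, so T_eq⁴ = S(1−A)/(4σ).
T_eq = [1280 × 0.74 / (4 × 5.67×10⁻⁸)]^(1/4) = (4.16×10⁹)^(1/4) = 254 K.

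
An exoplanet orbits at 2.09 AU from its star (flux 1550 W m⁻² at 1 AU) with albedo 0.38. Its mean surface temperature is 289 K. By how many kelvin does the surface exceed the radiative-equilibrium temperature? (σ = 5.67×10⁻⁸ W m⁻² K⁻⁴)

ΔT ≈ 112.5 K

S = 1550/2.09² = 354.8 W m⁻².
T_eq = [S(1−A)/(4σ)]^(1/4) = [354.8×0.62/(4×5.67×10⁻⁸)]^(1/4) = 176.5 K.
ΔT = T_surf − T_eq = 289 − 176.5.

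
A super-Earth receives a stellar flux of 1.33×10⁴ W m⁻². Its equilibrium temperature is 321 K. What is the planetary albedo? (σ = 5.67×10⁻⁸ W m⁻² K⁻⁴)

From T_eq⁴ = S(1−A)/(4σ): 1−A = 4σT_eq⁴/S.
1−A = 4 × 5.67×10⁻⁸ × (321)⁴ / 1.33×10⁴ = 0.181.

A ≈ 0.82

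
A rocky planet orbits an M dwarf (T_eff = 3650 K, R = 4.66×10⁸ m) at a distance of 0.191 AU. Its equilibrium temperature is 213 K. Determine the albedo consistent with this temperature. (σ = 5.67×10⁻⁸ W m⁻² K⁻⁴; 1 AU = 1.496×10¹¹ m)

A ≈ 0.83

d = 0.191 AU = 2.86×10¹⁰ m.
L = 4πR_⋆²σT_⋆⁴ = 4π(4.66×10⁸)² × 5.67×10⁻⁸ × (3650)⁴ = 2.75×10²⁵ W.
S = L/(4πd²) = 2680 W m⁻².
From T_eq⁴ = S(1−A)/(4σ): 1−A = 4σT_eq⁴/S.
1−A = 4 × 5.67×10⁻⁸ × (213)⁴ / 2680 = 0.174.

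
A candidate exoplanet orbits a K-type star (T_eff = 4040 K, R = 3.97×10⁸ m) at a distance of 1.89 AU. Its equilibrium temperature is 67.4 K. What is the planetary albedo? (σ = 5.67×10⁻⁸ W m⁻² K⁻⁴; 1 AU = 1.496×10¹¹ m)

A ≈ 0.84

d = 1.89 AU = 2.83×10¹¹ m.
L = 4πR_⋆²σT_⋆⁴ = 4π(3.97×10⁸)² × 5.67×10⁻⁸ × (4040)⁴ = 2.99×10²⁵ W.
S = L/(4πd²) = 29.8 W m⁻².
From T_eq⁴ = S(1−A)/(4σ): 1−A = 4σT_eq⁴/S.
1−A = 4 × 5.67×10⁻⁸ × (67.4)⁴ / 29.8 = 0.157.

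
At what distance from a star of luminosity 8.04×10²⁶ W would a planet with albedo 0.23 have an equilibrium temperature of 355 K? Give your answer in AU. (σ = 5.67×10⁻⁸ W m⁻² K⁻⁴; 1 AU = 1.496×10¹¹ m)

d ≈ 0.782 AU

From T_eq⁴ = L(1−A)/(16πσd²): d = √[L(1−A)/(16πσT_eq⁴)].
d = √[8.04×10²⁶ × 0.77 / (16π × 5.67×10⁻⁸ × (355)⁴)] = 1.17×10¹¹ m = 0.782 AU.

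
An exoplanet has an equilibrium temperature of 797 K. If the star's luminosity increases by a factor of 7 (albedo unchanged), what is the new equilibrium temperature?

T_eq ∝ L^(1/4) · d^(−1/2).
T′ = 797 × 7^(1/4) = 1300 K.

T_eq ≈ 1300 K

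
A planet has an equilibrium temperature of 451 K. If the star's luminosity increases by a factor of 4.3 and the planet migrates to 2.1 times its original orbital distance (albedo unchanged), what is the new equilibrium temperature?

T_eq ∝ L^(1/4) · d^(−1/2).
T′ = 451 × 4.3^(1/4) / 2.1^(1/2) = 448 K.

T_eq ≈ 448 K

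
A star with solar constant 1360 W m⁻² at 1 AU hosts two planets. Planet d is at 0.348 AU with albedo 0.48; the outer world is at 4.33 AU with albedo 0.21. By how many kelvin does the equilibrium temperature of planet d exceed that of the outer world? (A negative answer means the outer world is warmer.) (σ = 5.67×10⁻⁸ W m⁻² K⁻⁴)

T_eq = [S₀(1−A)/(4σd²)]^(1/4), so T ∝ (1−A)^(1/4) / √d.
T₁ = [1360×0.52/(4×5.67×10⁻⁸×0.348²)]^(1/4) = 400.58 K.
T₂ = [1360×0.79/(4×5.67×10⁻⁸×4.33²)]^(1/4) = 126.08 K.

ΔT ≈ 274.5 K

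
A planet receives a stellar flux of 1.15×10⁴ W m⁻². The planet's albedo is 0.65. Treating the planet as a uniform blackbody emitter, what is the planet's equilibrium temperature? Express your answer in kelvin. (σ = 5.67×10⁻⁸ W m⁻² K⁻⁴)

Energy balance: absorbed = emitted ⇒ πR²·S(1−A) = 4πR²·σT_eq⁴, so T_eq⁴ = S(1−A)/(4σ).
T_eq = [1.15×10⁴ × 0.35 / (4 × 5.67×10⁻⁸)]^(1/4) = (1.77×10¹⁰)^(1/4) = 365 K.

T_eq ≈ 365 K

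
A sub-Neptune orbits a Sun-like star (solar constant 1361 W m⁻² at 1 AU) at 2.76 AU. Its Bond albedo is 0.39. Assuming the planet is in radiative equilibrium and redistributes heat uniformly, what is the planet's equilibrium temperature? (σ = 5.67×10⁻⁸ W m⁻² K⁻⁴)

Flux at 2.76 AU: S = 1361/2.76² = 179 W m⁻².
Energy balance: absorbed = emitted ⇒ πR²·S(1−A) = 4πR²·σT_eq⁴, so T_eq⁴ = S(1−A)/(4σ).
T_eq = [179 × 0.61 / (4 × 5.67×10⁻⁸)]^(1/4) = (4.81×10⁸)^(1/4) = 148 K.

T_eq ≈ 148 K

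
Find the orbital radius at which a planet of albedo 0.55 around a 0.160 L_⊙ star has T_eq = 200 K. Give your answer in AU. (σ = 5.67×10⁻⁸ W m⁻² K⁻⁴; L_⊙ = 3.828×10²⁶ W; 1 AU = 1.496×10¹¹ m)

L = 0.160 × 3.828×10²⁶ = 6.12×10²⁵ W.
From T_eq⁴ = L(1−A)/(16πσd²): d = √[L(1−A)/(16πσT_eq⁴)].
d = √[6.12×10²⁵ × 0.45 / (16π × 5.67×10⁻⁸ × (200)⁴)] = 7.77×10¹⁰ m = 0.520 AU.

d ≈ 0.520 AU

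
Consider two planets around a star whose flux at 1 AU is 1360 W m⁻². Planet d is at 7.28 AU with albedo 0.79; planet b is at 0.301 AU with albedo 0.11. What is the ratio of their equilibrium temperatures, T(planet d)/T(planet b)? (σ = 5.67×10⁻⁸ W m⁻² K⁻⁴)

T₁/T₂ ≈ 0.142

T_eq = [S₀(1−A)/(4σd²)]^(1/4), so T ∝ (1−A)^(1/4) / √d.
T₁ = [1360×0.21/(4×5.67×10⁻⁸×7.28²)]^(1/4) = 69.82 K.
T₂ = [1360×0.89/(4×5.67×10⁻⁸×0.301²)]^(1/4) = 492.65 K.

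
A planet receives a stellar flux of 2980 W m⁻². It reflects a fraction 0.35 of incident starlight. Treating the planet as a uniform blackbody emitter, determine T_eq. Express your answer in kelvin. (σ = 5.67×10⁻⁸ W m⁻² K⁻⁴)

T_eq ≈ 304 K

Energy balance: absorbed = emitted ⇒ πR²·S(1−A) = 4πR²·σT_eq⁴, so T_eq⁴ = S(1−A)/(4σ).
T_eq = [2980 × 0.65 / (4 × 5.67×10⁻⁸)]^(1/4) = (8.54×10⁹)^(1/4) = 304 K.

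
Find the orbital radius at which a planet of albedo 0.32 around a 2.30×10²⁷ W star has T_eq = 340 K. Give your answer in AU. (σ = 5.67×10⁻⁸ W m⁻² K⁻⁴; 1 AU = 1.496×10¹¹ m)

d ≈ 1.35 AU

From T_eq⁴ = L(1−A)/(16πσd²): d = √[L(1−A)/(16πσT_eq⁴)].
d = √[2.30×10²⁷ × 0.68 / (16π × 5.67×10⁻⁸ × (340)⁴)] = 2.03×10¹¹ m = 1.35 AU.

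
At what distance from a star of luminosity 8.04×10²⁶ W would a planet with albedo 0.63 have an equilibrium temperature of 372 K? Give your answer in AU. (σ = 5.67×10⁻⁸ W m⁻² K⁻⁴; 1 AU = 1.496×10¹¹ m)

d ≈ 0.493 AU

From T_eq⁴ = L(1−A)/(16πσd²): d = √[L(1−A)/(16πσT_eq⁴)].
d = √[8.04×10²⁶ × 0.37 / (16π × 5.67×10⁻⁸ × (372)⁴)] = 7.38×10¹⁰ m = 0.493 AU.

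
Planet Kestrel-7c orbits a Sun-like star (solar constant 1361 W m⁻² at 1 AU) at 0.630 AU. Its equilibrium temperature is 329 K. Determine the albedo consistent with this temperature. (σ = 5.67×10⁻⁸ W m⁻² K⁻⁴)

A ≈ 0.23

Flux at 0.630 AU: S = 1361/0.630² = 3430 W m⁻².
From T_eq⁴ = S(1−A)/(4σ): 1−A = 4σT_eq⁴/S.
1−A = 4 × 5.67×10⁻⁸ × (329)⁴ / 3430 = 0.775.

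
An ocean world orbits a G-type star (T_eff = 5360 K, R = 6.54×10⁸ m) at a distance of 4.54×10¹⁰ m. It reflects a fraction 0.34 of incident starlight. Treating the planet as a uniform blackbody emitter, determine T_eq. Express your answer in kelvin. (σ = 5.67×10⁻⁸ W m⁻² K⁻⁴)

T_eq ≈ 410 K

L = 4πR_⋆²σT_⋆⁴ = 4π(6.54×10⁸)² × 5.67×10⁻⁸ × (5360)⁴ = 2.52×10²⁶ W.
S = L/(4πd²) = 9710 W m⁻².
Energy balance: absorbed = emitted ⇒ πR²·S(1−A) = 4πR²·σT_eq⁴, so T_eq⁴ = S(1−A)/(4σ).
T_eq = [9710 × 0.66 / (4 × 5.67×10⁻⁸)]^(1/4) = (2.83×10¹⁰)^(1/4) = 410 K.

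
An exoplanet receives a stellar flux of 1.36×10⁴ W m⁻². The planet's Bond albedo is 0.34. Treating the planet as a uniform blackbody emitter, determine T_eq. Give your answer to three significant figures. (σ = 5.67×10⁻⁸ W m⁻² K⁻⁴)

Energy balance: absorbed = emitted ⇒ πR²·S(1−A) = 4πR²·σT_eq⁴, so T_eq⁴ = S(1−A)/(4σ).
T_eq = [1.36×10⁴ × 0.66 / (4 × 5.67×10⁻⁸)]^(1/4) = (3.96×10¹⁰)^(1/4) = 446 K.

T_eq ≈ 446 K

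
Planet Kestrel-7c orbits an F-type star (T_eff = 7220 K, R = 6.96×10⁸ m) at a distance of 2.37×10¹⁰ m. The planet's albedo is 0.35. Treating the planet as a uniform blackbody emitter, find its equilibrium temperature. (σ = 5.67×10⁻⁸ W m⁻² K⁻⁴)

L = 4πR_⋆²σT_⋆⁴ = 4π(6.96×10⁸)² × 5.67×10⁻⁸ × (7220)⁴ = 9.38×10²⁶ W.
S = L/(4πd²) = 1.33×10⁵ W m⁻².
Energy balance: absorbed = emitted ⇒ πR²·S(1−A) = 4πR²·σT_eq⁴, so T_eq⁴ = S(1−A)/(4σ).
T_eq = [1.33×10⁵ × 0.65 / (4 × 5.67×10⁻⁸)]^(1/4) = (3.81×10¹¹)^(1/4) = 786 K.

T_eq ≈ 786 K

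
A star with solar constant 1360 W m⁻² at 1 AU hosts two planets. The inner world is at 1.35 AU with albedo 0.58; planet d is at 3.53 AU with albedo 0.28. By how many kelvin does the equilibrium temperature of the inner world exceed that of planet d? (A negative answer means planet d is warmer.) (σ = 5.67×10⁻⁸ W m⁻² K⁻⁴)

ΔT ≈ 56.4 K

T_eq = [S₀(1−A)/(4σd²)]^(1/4), so T ∝ (1−A)^(1/4) / √d.
T₁ = [1360×0.42/(4×5.67×10⁻⁸×1.35²)]^(1/4) = 192.81 K.
T₂ = [1360×0.72/(4×5.67×10⁻⁸×3.53²)]^(1/4) = 136.43 K.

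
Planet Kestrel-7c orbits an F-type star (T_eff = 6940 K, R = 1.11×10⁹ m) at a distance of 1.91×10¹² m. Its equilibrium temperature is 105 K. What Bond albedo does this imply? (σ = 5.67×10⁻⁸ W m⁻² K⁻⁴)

L = 4πR_⋆²σT_⋆⁴ = 4π(1.11×10⁹)² × 5.67×10⁻⁸ × (6940)⁴ = 2.04×10²⁷ W.
S = L/(4πd²) = 44.4 W m⁻².
From T_eq⁴ = S(1−A)/(4σ): 1−A = 4σT_eq⁴/S.
1−A = 4 × 5.67×10⁻⁸ × (105)⁴ / 44.4 = 0.621.

A ≈ 0.38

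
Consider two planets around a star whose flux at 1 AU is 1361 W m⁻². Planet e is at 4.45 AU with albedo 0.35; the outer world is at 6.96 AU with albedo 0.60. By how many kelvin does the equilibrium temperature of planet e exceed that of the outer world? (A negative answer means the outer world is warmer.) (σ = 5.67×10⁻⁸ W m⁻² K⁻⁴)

T_eq = [S₀(1−A)/(4σd²)]^(1/4), so T ∝ (1−A)^(1/4) / √d.
T₁ = [1361×0.65/(4×5.67×10⁻⁸×4.45²)]^(1/4) = 118.47 K.
T₂ = [1361×0.40/(4×5.67×10⁻⁸×6.96²)]^(1/4) = 83.90 K.

ΔT ≈ 34.6 K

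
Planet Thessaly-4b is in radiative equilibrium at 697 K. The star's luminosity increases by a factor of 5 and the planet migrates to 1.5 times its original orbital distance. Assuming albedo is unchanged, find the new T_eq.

T_eq ∝ L^(1/4) · d^(−1/2).
T′ = 697 × 5^(1/4) / 1.5^(1/2) = 851 K.

T_eq ≈ 851 K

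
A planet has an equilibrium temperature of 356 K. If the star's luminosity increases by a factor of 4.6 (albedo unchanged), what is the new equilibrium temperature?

T_eq ≈ 521 K

T_eq ∝ L^(1/4) · d^(−1/2).
T′ = 356 × 4.6^(1/4) = 521 K.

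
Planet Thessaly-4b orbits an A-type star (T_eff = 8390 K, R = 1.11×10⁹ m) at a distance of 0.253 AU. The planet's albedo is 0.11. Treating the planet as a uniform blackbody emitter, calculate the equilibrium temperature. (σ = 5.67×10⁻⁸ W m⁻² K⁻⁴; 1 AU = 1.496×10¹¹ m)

d = 0.253 AU = 3.78×10¹⁰ m.
L = 4πR_⋆²σT_⋆⁴ = 4π(1.11×10⁹)² × 5.67×10⁻⁸ × (8390)⁴ = 4.35×10²⁷ W.
S = L/(4πd²) = 2.42×10⁵ W m⁻².
Energy balance: absorbed = emitted ⇒ πR²·S(1−A) = 4πR²·σT_eq⁴, so T_eq⁴ = S(1−A)/(4σ).
T_eq = [2.42×10⁵ × 0.89 / (4 × 5.67×10⁻⁸)]^(1/4) = (9.48×10¹¹)^(1/4) = 987 K.

T_eq ≈ 987 K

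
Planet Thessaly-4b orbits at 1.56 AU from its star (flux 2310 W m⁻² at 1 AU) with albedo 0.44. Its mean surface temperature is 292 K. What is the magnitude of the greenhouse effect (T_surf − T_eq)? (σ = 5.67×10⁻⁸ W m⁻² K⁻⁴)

ΔT ≈ 72.0 K

S = 2310/1.56² = 949.2 W m⁻².
T_eq = [S(1−A)/(4σ)]^(1/4) = [949.2×0.56/(4×5.67×10⁻⁸)]^(1/4) = 220.0 K.
ΔT = T_surf − T_eq = 292 − 220.0.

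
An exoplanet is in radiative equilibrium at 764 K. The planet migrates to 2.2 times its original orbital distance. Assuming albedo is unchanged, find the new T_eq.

T_eq ∝ L^(1/4) · d^(−1/2).
T′ = 764 / 2.2^(1/2) = 515 K.

T_eq ≈ 515 K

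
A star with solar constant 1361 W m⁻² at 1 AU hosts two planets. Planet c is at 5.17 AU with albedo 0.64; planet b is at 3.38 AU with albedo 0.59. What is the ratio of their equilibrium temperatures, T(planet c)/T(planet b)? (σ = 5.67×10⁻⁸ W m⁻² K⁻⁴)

T_eq = [S₀(1−A)/(4σd²)]^(1/4), so T ∝ (1−A)^(1/4) / √d.
T₁ = [1361×0.36/(4×5.67×10⁻⁸×5.17²)]^(1/4) = 94.82 K.
T₂ = [1361×0.41/(4×5.67×10⁻⁸×3.38²)]^(1/4) = 121.14 K.

T₁/T₂ ≈ 0.783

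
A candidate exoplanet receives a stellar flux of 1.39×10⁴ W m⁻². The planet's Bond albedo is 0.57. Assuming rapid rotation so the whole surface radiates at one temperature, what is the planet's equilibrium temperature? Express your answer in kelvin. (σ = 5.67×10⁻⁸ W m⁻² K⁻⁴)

T_eq ≈ 403 K

Energy balance: absorbed = emitted ⇒ πR²·S(1−A) = 4πR²·σT_eq⁴, so T_eq⁴ = S(1−A)/(4σ).
T_eq = [1.39×10⁴ × 0.43 / (4 × 5.67×10⁻⁸)]^(1/4) = (2.64×10¹⁰)^(1/4) = 403 K.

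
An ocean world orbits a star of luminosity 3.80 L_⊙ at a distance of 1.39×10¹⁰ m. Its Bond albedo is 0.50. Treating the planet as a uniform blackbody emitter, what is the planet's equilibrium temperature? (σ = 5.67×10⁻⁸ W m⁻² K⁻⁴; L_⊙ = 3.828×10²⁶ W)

L = 3.80 × 3.828×10²⁶ = 1.45×10²⁷ W.
Flux: S = L/(4πd²) = 1.45×10²⁷/(4π×(1.39×10¹⁰)²) = 5.99×10⁵ W m⁻².
Energy balance: absorbed = emitted ⇒ πR²·S(1−A) = 4πR²·σT_eq⁴, so T_eq⁴ = S(1−A)/(4σ).
T_eq = [5.99×10⁵ × 0.50 / (4 × 5.67×10⁻⁸)]^(1/4) = (1.32×10¹²)^(1/4) = 1070 K.

T_eq ≈ 1070 K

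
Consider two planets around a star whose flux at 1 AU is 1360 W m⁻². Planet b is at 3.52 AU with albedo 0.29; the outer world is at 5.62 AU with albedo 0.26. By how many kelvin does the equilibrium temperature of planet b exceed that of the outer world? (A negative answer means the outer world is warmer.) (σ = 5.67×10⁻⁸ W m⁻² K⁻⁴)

ΔT ≈ 27.3 K

T_eq = [S₀(1−A)/(4σd²)]^(1/4), so T ∝ (1−A)^(1/4) / √d.
T₁ = [1360×0.71/(4×5.67×10⁻⁸×3.52²)]^(1/4) = 136.15 K.
T₂ = [1360×0.74/(4×5.67×10⁻⁸×5.62²)]^(1/4) = 108.87 K.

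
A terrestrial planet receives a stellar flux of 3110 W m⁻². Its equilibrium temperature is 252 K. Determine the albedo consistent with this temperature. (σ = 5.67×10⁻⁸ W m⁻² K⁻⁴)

A ≈ 0.71

From T_eq⁴ = S(1−A)/(4σ): 1−A = 4σT_eq⁴/S.
1−A = 4 × 5.67×10⁻⁸ × (252)⁴ / 3110 = 0.294.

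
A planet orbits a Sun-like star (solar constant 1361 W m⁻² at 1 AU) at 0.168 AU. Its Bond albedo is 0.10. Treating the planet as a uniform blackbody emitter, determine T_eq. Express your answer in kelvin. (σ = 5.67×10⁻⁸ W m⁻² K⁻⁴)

Flux at 0.168 AU: S = 1361/0.168² = 4.82×10⁴ W m⁻².
Energy balance: absorbed = emitted ⇒ πR²·S(1−A) = 4πR²·σT_eq⁴, so T_eq⁴ = S(1−A)/(4σ).
T_eq = [4.82×10⁴ × 0.90 / (4 × 5.67×10⁻⁸)]^(1/4) = (1.91×10¹¹)^(1/4) = 661 K.

T_eq ≈ 661 K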